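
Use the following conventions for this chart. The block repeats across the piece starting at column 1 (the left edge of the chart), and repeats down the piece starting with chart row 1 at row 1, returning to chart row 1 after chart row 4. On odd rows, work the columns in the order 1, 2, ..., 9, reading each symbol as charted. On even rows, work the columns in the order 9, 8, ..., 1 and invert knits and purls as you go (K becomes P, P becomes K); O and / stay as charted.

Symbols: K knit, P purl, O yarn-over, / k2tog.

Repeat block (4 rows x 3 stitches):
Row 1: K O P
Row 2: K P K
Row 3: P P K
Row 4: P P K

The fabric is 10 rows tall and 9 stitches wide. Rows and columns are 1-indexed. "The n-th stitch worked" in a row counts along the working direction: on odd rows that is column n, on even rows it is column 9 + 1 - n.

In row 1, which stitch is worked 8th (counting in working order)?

Row 1: (1-1) mod 4 = 0, so use chart row 1. Odd row -> RS.
Chart row 1 tiled across columns 1-9: K O P K O P K O P
RS row: no reversal, no swap; stitch n worked = column n.
The 8th stitch worked is O.

== STITCH ==
O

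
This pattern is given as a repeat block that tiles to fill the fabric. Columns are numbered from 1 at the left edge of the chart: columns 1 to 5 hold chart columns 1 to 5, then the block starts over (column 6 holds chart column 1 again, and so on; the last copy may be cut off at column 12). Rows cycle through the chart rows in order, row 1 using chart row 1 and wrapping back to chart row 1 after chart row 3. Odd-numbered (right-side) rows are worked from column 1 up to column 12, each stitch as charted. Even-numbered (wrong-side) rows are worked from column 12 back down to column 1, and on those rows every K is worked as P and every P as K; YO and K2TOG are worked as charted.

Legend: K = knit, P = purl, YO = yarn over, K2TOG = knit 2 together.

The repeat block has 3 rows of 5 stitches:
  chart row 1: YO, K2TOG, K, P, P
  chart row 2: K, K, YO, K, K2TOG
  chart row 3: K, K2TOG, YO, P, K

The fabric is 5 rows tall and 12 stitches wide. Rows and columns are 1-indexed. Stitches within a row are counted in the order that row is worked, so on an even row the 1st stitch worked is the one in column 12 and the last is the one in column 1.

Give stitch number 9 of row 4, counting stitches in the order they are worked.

Stitch:
K

Derivation:
Row 4: (4-1) mod 3 = 0, so use chart row 1. Even row -> WS.
Chart row 1 tiled across columns 1-12: YO K2TOG K P P YO K2TOG K P P YO K2TOG
WS row: flip the tiled sequence (start at column 12) and apply K<->P; YO and K2TOG stay.
Row 4 as worked: K2TOG YO K K P K2TOG YO K K P K2TOG YO
Counting 9 along the worked row gives K.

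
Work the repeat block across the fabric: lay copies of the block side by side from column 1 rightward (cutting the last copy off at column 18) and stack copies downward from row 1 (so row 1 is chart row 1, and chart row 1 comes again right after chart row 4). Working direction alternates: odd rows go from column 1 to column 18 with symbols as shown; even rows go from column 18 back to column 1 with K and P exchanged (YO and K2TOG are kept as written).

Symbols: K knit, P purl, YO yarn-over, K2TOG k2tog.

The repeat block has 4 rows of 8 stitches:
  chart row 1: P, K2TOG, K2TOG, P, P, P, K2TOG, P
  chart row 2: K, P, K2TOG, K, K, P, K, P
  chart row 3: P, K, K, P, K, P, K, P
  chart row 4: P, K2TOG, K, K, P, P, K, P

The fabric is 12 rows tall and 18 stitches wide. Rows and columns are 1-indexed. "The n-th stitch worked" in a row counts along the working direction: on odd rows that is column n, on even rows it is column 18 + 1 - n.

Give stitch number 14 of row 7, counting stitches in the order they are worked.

For row 7: chart row = ((7-1) mod 4) + 1 = 3; this is a RS (odd) row.
Chart row 3 tiled across columns 1-18: P K K P K P K P P K K P K P K P P K
RS: work column 1 to column 18, symbols as charted — the tiled row is the row as worked.
The 14th stitch worked is P.

Stitch:
P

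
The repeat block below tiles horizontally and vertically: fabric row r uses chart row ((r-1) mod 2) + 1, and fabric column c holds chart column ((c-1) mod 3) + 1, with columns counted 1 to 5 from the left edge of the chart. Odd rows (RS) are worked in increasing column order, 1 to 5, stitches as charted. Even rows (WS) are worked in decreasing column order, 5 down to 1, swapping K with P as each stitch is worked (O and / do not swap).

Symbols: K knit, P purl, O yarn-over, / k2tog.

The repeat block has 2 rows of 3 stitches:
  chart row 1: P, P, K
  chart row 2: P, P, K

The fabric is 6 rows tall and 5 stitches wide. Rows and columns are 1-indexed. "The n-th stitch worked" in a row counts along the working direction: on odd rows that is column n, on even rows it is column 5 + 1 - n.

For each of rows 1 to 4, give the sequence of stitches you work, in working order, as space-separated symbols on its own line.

Row 1: chart row 1, RS - tile across columns 1-5 and work as-is.
Row 2: chart row 2, WS - tiled (columns 1-5): P P K P P; work from column 5 back to 1 with K<->P swapped.
Row 3: chart row 1, RS - tile across columns 1-5 and work as-is.
Row 4: chart row 2, WS - tiled (columns 1-5): P P K P P; work from column 5 back to 1 with K<->P swapped.

== ROWS AS WORKED ==
P P K P P
K K P K K
P P K P P
K K P K K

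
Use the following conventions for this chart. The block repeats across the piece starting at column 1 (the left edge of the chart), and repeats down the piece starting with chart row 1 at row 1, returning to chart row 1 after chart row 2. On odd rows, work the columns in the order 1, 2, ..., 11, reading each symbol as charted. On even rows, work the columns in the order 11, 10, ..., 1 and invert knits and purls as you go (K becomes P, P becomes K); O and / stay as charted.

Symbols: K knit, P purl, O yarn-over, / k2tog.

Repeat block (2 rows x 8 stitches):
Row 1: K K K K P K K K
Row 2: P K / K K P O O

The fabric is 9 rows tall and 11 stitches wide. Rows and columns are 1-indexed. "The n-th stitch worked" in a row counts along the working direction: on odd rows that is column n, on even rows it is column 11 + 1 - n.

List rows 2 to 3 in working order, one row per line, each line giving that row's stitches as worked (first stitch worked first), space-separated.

== ROWS AS WORKED ==
/ P K O O K P P / P K
K K K K P K K K K K K

Derivation:
Row 2: chart row 2, WS - tiled (columns 1-11): P K / K K P O O P K /; work from column 11 back to 1 with K<->P swapped.
Row 3: chart row 1, RS - tile across columns 1-11 and work as-is.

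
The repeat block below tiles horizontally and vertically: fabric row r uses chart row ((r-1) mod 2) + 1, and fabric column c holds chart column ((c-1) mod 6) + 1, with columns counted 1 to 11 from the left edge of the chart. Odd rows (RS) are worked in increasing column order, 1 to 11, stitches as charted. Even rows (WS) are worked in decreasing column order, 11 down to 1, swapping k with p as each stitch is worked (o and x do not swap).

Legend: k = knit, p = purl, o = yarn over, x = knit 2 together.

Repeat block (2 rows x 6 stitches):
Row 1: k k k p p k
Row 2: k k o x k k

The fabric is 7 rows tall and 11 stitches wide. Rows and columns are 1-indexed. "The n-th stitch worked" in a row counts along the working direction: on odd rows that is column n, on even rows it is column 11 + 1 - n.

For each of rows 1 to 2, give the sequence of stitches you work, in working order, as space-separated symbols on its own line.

== ROWS AS WORKED ==
k k k p p k k k k p p
p x o p p p p x o p p

Derivation:
Row 1: chart row 1, RS - tile across columns 1-11 and work as-is.
Row 2: chart row 2, WS - tiled (columns 1-11): k k o x k k k k o x k; work from column 11 back to 1 with k<->p swapped.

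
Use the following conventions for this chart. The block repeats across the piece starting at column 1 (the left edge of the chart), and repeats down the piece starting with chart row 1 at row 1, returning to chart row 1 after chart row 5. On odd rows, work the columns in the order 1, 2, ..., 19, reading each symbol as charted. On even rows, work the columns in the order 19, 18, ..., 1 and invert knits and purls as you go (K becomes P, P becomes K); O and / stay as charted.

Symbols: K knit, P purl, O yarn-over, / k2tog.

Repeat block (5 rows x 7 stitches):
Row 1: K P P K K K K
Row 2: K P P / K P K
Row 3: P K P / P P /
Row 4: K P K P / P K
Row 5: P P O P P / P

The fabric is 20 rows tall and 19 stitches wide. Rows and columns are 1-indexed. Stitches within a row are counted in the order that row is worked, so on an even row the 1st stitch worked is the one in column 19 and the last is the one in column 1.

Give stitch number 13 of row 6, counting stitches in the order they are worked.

Row 6: (6-1) mod 5 = 0, so use chart row 1. Even row -> WS.
Chart row 1 tiled across columns 1-19: K P P K K K K K P P K K K K K P P K K
Wrong side: read the tiled row from column 19 down to 1 and exchange K with P (leave O, /).
Row 6 as worked: P P K K P P P P P K K P P P P P K K P
Counting 13 along the worked row gives P.

Result:
P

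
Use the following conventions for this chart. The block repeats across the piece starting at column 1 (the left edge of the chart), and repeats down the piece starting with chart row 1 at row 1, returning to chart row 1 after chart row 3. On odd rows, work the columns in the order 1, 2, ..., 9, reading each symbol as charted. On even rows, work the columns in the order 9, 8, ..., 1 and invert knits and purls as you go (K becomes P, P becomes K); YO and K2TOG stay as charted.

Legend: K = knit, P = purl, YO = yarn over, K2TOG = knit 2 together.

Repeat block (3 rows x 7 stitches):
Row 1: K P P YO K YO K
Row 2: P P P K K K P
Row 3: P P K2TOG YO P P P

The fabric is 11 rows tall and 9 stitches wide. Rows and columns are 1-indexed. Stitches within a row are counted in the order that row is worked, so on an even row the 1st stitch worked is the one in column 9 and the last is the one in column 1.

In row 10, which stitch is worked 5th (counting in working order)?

Row 10 uses chart row ((10-1) mod 3)+1 = 1. Row 10 is even, so WS.
Chart row 1 tiled across columns 1-9: K P P YO K YO K K P
WS: work from column 9 back to column 1 (reverse the tiled row), swapping K<->P (YO and K2TOG unchanged).
Row 10 as worked: K P P YO P YO K K P
Counting 5 along the worked row gives P.

Stitch:
P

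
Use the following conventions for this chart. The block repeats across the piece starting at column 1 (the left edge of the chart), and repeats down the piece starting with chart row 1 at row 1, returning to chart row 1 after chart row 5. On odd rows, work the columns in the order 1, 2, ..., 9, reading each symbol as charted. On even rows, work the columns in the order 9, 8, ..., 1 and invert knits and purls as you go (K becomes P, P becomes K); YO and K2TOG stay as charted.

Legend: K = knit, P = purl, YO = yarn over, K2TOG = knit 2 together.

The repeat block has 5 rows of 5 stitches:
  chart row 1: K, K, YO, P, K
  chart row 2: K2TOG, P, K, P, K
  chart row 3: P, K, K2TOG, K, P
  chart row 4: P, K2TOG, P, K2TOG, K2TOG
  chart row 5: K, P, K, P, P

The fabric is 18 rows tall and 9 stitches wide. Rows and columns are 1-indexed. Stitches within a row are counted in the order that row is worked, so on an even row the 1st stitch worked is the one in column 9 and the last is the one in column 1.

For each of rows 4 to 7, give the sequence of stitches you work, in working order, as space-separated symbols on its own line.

Rows as worked:
K2TOG K K2TOG K K2TOG K2TOG K K2TOG K
K P K P P K P K P
K YO P P P K YO P P
K2TOG P K P K K2TOG P K P

Derivation:
Row 4: chart row 4, WS - tiled (columns 1-9): P K2TOG P K2TOG K2TOG P K2TOG P K2TOG; work from column 9 back to 1 with K<->P swapped.
Row 5: chart row 5, RS - tile across columns 1-9 and work as-is.
Row 6: chart row 1, WS - tiled (columns 1-9): K K YO P K K K YO P; work from column 9 back to 1 with K<->P swapped.
Row 7: chart row 2, RS - tile across columns 1-9 and work as-is.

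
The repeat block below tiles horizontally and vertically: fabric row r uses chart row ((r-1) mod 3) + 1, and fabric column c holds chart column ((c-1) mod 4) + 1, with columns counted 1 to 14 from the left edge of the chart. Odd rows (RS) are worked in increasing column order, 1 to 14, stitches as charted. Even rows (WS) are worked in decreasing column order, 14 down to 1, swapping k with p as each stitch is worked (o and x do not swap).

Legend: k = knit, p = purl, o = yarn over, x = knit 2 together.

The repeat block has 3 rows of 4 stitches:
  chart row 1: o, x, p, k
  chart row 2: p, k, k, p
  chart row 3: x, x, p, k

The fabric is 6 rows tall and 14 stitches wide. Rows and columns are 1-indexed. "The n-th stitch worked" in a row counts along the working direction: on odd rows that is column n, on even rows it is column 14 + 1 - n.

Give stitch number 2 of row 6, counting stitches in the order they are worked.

Row 6: (6-1) mod 3 = 2, so use chart row 3. Even row -> WS.
Chart row 3 tiled across columns 1-14: x x p k x x p k x x p k x x
WS: work from column 14 back to column 1 (reverse the tiled row), swapping k<->p (o and x unchanged).
Row 6 as worked: x x p k x x p k x x p k x x
The 2nd stitch worked is x.

Result:
x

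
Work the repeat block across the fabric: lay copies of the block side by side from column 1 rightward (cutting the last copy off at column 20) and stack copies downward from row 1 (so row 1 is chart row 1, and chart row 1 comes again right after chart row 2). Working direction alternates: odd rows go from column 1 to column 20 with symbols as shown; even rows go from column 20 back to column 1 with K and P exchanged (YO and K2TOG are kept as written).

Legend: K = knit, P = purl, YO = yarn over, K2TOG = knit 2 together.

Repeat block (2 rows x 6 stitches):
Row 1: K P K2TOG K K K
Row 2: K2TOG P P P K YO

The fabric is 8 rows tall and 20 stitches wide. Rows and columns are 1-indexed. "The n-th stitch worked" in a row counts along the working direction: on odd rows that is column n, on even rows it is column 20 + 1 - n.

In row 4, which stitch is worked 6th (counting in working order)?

Stitch:
K

Derivation:
For row 4: chart row = ((4-1) mod 2) + 1 = 2; this is a WS (even) row.
Chart row 2 tiled across columns 1-20: K2TOG P P P K YO K2TOG P P P K YO K2TOG P P P K YO K2TOG P
WS: work from column 20 back to column 1 (reverse the tiled row), swapping K<->P (YO and K2TOG unchanged).
Row 4 as worked: K K2TOG YO P K K K K2TOG YO P K K K K2TOG YO P K K K K2TOG
The 6th stitch worked is K.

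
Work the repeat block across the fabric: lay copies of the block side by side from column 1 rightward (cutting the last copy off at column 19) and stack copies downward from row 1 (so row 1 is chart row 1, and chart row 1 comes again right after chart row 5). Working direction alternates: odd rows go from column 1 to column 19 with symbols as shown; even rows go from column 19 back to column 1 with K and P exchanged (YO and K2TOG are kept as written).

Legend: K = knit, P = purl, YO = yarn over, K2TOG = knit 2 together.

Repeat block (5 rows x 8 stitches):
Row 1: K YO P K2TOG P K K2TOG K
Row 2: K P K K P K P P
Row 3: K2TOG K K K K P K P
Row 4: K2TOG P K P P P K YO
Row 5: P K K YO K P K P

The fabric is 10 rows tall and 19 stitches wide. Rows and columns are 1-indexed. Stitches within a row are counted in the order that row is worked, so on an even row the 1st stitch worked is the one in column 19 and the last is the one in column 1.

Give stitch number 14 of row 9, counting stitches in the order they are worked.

Stitch:
P

Derivation:
Row 9 uses chart row ((9-1) mod 5)+1 = 4. Row 9 is odd, so RS.
Chart row 4 tiled across columns 1-19: K2TOG P K P P P K YO K2TOG P K P P P K YO K2TOG P K
Right side: take the tiled row as-is (worked left to right from column 1).
Counting 14 along the worked row gives P.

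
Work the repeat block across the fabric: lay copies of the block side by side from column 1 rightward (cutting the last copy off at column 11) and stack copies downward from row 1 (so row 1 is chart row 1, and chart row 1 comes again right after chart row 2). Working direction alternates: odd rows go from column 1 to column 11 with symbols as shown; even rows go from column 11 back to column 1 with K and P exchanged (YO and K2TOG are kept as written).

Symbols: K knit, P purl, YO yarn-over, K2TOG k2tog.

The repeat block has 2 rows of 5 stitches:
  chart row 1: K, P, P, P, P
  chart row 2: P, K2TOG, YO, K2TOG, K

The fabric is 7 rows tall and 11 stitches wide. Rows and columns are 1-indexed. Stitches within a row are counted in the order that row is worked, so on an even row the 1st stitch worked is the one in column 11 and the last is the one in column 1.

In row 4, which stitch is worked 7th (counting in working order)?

Result:
P

Derivation:
Row 4 uses chart row ((4-1) mod 2)+1 = 2. Row 4 is even, so WS.
Chart row 2 tiled across columns 1-11: P K2TOG YO K2TOG K P K2TOG YO K2TOG K P
Wrong side: read the tiled row from column 11 down to 1 and exchange K with P (leave YO, K2TOG).
Row 4 as worked: K P K2TOG YO K2TOG K P K2TOG YO K2TOG K
Stitch 7 in working order -> P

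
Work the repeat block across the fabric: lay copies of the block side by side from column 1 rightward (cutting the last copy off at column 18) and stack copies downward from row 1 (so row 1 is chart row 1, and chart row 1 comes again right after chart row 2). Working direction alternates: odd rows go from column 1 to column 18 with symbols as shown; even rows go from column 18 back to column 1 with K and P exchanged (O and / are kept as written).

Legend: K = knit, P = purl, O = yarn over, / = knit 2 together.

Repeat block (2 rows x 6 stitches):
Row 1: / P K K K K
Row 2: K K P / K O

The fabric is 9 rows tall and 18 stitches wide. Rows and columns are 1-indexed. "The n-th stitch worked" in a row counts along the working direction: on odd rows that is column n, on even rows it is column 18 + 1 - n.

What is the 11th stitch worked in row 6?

Row 6 uses chart row ((6-1) mod 2)+1 = 2. Row 6 is even, so WS.
Chart row 2 tiled across columns 1-18: K K P / K O K K P / K O K K P / K O
WS row: flip the tiled sequence (start at column 18) and apply K<->P; O and / stay.
Row 6 as worked: O P / K P P O P / K P P O P / K P P
The 11th stitch worked is P.

Result:
P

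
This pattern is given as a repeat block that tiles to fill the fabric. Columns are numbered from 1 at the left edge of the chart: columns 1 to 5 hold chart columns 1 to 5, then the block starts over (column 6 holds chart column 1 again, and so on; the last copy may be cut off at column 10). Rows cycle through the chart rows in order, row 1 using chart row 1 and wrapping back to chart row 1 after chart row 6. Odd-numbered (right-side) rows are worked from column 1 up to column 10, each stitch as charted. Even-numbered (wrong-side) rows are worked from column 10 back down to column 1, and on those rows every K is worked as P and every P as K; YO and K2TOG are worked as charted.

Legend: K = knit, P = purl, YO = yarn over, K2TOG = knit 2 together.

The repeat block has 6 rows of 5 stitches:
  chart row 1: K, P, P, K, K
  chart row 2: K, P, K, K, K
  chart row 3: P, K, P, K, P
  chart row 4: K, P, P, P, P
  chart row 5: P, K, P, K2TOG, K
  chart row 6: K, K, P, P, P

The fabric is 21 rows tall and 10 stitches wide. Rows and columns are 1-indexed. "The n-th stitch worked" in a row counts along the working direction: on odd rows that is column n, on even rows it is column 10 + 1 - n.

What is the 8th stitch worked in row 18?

Result:
K

Derivation:
For row 18: chart row = ((18-1) mod 6) + 1 = 6; this is a WS (even) row.
Chart row 6 tiled across columns 1-10: K K P P P K K P P P
Wrong side: read the tiled row from column 10 down to 1 and exchange K with P (leave YO, K2TOG).
Row 18 as worked: K K K P P K K K P P
Counting 8 along the worked row gives K.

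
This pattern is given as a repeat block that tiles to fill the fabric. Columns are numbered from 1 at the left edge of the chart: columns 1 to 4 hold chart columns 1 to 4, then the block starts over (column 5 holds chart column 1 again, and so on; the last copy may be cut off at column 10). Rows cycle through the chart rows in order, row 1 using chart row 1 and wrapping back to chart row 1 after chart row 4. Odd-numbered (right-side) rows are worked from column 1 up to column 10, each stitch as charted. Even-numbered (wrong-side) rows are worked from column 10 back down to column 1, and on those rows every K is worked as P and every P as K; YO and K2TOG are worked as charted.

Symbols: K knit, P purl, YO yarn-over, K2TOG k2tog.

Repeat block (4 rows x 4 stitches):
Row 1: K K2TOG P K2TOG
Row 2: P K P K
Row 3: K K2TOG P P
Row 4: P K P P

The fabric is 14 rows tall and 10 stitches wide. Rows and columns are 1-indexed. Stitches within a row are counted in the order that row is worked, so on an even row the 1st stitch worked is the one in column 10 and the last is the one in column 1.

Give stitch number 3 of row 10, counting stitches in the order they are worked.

Row 10: (10-1) mod 4 = 1, so use chart row 2. Even row -> WS.
Chart row 2 tiled across columns 1-10: P K P K P K P K P K
Wrong side: read the tiled row from column 10 down to 1 and exchange K with P (leave YO, K2TOG).
Row 10 as worked: P K P K P K P K P K
The 3rd stitch worked is P.

Result:
P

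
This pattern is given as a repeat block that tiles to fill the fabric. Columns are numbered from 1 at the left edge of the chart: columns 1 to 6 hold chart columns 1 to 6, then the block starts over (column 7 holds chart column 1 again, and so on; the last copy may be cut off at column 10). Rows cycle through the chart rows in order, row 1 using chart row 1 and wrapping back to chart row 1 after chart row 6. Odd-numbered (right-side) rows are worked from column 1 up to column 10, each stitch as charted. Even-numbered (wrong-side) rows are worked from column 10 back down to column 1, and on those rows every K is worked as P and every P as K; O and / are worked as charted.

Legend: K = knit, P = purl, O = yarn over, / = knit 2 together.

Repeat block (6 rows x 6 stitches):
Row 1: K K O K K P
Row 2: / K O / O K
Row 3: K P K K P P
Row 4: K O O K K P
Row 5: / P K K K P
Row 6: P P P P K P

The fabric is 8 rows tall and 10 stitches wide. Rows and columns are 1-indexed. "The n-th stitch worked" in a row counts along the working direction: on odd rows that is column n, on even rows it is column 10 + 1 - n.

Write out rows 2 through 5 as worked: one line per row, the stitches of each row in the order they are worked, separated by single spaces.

== ROWS AS WORKED ==
/ O P / P O / O P /
K P K K P P K P K K
P O O P K P P O O P
/ P K K K P / P K K

Derivation:
Row 2: chart row 2, WS - tiled (columns 1-10): / K O / O K / K O /; work from column 10 back to 1 with K<->P swapped.
Row 3: chart row 3, RS - tile across columns 1-10 and work as-is.
Row 4: chart row 4, WS - tiled (columns 1-10): K O O K K P K O O K; work from column 10 back to 1 with K<->P swapped.
Row 5: chart row 5, RS - tile across columns 1-10 and work as-is.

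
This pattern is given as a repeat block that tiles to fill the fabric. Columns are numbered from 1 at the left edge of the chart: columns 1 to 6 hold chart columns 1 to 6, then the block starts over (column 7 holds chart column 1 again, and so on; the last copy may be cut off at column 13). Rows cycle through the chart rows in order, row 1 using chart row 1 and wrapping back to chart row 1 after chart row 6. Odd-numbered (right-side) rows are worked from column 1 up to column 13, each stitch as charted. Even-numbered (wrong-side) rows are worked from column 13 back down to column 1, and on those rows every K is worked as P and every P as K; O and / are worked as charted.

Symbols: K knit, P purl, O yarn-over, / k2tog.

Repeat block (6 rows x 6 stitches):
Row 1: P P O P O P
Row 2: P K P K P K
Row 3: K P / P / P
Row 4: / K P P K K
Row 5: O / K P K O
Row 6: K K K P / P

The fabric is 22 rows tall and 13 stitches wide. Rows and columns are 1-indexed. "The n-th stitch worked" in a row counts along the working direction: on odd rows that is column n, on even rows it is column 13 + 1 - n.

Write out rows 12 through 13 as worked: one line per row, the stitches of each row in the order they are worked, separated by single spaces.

Result:
P K / K P P P K / K P P P
P P O P O P P P O P O P P

Derivation:
Row 12: chart row 6, WS - tiled (columns 1-13): K K K P / P K K K P / P K; work from column 13 back to 1 with K<->P swapped.
Row 13: chart row 1, RS - tile across columns 1-13 and work as-is.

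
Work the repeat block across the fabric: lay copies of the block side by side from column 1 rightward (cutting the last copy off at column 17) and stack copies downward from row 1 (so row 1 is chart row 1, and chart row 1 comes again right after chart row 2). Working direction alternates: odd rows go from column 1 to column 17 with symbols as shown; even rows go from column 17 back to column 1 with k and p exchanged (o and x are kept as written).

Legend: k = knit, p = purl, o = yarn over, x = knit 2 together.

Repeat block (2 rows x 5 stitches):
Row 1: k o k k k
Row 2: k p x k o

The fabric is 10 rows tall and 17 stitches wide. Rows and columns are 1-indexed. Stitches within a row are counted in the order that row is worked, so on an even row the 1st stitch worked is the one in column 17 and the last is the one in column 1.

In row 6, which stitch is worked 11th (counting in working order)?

Row 6: (6-1) mod 2 = 1, so use chart row 2. Even row -> WS.
Chart row 2 tiled across columns 1-17: k p x k o k p x k o k p x k o k p
WS: work from column 17 back to column 1 (reverse the tiled row), swapping k<->p (o and x unchanged).
Row 6 as worked: k p o p x k p o p x k p o p x k p
The 11th stitch worked is k.

== STITCH ==
k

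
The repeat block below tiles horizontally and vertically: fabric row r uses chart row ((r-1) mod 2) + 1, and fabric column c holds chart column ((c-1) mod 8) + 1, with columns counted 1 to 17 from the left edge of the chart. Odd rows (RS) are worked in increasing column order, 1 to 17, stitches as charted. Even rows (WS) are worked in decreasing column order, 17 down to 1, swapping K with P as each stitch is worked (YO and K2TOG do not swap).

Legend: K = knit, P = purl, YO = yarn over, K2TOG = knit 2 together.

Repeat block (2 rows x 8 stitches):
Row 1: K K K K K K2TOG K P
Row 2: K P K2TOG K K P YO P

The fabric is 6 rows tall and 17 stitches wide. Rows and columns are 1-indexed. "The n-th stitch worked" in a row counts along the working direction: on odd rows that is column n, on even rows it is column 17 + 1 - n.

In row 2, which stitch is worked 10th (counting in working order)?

For row 2: chart row = ((2-1) mod 2) + 1 = 2; this is a WS (even) row.
Chart row 2 tiled across columns 1-17: K P K2TOG K K P YO P K P K2TOG K K P YO P K
Wrong side: read the tiled row from column 17 down to 1 and exchange K with P (leave YO, K2TOG).
Row 2 as worked: P K YO K P P K2TOG K P K YO K P P K2TOG K P
Counting 10 along the worked row gives K.

Stitch:
K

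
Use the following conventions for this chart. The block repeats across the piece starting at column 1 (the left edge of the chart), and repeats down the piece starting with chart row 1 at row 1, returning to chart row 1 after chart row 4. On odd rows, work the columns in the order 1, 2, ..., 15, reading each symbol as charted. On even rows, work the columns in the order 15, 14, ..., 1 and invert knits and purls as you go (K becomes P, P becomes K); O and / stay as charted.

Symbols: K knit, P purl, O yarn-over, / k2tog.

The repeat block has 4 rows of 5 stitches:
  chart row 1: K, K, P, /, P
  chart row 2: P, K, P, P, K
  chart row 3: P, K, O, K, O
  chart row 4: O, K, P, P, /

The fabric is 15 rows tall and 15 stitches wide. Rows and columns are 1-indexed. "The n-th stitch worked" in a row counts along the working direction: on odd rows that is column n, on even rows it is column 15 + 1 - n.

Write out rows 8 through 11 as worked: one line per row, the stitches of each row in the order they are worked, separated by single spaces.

Rows as worked:
/ K K P O / K K P O / K K P O
K K P / P K K P / P K K P / P
P K K P K P K K P K P K K P K
P K O K O P K O K O P K O K O

Derivation:
Row 8: chart row 4, WS - tiled (columns 1-15): O K P P / O K P P / O K P P /; work from column 15 back to 1 with K<->P swapped.
Row 9: chart row 1, RS - tile across columns 1-15 and work as-is.
Row 10: chart row 2, WS - tiled (columns 1-15): P K P P K P K P P K P K P P K; work from column 15 back to 1 with K<->P swapped.
Row 11: chart row 3, RS - tile across columns 1-15 and work as-is.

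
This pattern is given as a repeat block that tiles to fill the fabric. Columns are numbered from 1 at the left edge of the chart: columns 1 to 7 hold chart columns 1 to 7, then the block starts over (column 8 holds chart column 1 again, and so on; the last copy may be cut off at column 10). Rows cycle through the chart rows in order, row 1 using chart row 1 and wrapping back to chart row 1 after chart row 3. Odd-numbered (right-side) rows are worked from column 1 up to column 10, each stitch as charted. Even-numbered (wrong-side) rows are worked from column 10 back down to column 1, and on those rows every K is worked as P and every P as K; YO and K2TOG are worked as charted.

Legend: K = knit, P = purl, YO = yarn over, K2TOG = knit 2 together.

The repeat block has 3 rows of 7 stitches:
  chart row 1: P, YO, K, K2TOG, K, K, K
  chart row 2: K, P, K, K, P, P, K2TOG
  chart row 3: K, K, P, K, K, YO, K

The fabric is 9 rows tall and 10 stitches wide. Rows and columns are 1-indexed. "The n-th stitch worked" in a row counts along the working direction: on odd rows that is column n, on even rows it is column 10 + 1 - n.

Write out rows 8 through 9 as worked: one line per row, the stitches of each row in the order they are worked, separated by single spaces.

Row 8: chart row 2, WS - tiled (columns 1-10): K P K K P P K2TOG K P K; work from column 10 back to 1 with K<->P swapped.
Row 9: chart row 3, RS - tile across columns 1-10 and work as-is.

== ROWS AS WORKED ==
P K P K2TOG K K P P K P
K K P K K YO K K K P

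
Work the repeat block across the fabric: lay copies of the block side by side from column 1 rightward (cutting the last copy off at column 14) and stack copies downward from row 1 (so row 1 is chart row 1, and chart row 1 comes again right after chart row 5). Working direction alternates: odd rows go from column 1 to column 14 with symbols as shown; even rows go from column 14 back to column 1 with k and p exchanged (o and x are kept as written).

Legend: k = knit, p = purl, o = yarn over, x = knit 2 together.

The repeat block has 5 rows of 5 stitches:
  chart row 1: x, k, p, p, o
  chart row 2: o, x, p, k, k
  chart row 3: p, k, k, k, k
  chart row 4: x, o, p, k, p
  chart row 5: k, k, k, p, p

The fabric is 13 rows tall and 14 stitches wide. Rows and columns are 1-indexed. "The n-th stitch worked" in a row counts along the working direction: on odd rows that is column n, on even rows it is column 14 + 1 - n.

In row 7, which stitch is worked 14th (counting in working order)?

Stitch:
k

Derivation:
For row 7: chart row = ((7-1) mod 5) + 1 = 2; this is a RS (odd) row.
Chart row 2 tiled across columns 1-14: o x p k k o x p k k o x p k
RS row: no reversal, no swap; stitch n worked = column n.
Counting 14 along the worked row gives k.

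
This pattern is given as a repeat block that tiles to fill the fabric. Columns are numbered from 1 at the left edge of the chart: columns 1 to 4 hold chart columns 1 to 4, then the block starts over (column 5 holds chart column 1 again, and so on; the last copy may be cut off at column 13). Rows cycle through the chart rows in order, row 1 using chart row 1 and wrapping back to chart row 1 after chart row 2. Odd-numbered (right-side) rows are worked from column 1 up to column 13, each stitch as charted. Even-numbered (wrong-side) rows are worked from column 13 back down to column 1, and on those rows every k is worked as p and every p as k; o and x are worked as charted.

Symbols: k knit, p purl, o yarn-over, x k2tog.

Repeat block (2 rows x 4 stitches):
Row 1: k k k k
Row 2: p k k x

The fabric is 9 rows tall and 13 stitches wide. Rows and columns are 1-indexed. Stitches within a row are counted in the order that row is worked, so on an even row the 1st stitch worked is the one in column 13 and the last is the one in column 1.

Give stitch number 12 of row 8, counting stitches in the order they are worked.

Result:
p

Derivation:
For row 8: chart row = ((8-1) mod 2) + 1 = 2; this is a WS (even) row.
Chart row 2 tiled across columns 1-13: p k k x p k k x p k k x p
WS row: flip the tiled sequence (start at column 13) and apply k<->p; o and x stay.
Row 8 as worked: k x p p k x p p k x p p k
Stitch 12 in working order -> p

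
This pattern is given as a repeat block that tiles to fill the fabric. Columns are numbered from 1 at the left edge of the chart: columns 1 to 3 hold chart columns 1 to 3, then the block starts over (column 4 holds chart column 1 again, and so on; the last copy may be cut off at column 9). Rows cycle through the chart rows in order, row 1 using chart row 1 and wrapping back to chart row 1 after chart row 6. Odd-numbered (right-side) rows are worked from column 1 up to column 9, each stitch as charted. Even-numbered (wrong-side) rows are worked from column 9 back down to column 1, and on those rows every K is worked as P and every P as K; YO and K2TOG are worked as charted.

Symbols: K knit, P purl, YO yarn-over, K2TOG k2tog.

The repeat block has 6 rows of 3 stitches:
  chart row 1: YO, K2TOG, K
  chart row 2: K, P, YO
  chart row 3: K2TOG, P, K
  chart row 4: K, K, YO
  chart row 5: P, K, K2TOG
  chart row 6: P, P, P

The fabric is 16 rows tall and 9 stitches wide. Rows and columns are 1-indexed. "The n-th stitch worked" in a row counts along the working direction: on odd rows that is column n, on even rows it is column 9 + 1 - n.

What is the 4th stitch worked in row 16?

== STITCH ==
YO

Derivation:
For row 16: chart row = ((16-1) mod 6) + 1 = 4; this is a WS (even) row.
Chart row 4 tiled across columns 1-9: K K YO K K YO K K YO
Wrong side: read the tiled row from column 9 down to 1 and exchange K with P (leave YO, K2TOG).
Row 16 as worked: YO P P YO P P YO P P
The 4th stitch worked is YO.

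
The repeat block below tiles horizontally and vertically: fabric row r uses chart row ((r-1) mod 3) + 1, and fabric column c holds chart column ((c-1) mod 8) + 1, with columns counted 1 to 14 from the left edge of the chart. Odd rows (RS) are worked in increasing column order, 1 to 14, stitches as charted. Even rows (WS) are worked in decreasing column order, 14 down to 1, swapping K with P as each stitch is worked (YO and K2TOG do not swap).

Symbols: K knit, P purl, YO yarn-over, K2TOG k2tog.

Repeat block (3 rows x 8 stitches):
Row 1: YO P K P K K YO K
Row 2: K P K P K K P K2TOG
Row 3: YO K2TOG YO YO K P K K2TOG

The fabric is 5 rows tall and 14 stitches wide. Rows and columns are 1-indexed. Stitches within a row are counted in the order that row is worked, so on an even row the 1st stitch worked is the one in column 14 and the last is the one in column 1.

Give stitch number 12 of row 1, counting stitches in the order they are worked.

Result:
P

Derivation:
Row 1 uses chart row ((1-1) mod 3)+1 = 1. Row 1 is odd, so RS.
Chart row 1 tiled across columns 1-14: YO P K P K K YO K YO P K P K K
RS row: no reversal, no swap; stitch n worked = column n.
The 12th stitch worked is P.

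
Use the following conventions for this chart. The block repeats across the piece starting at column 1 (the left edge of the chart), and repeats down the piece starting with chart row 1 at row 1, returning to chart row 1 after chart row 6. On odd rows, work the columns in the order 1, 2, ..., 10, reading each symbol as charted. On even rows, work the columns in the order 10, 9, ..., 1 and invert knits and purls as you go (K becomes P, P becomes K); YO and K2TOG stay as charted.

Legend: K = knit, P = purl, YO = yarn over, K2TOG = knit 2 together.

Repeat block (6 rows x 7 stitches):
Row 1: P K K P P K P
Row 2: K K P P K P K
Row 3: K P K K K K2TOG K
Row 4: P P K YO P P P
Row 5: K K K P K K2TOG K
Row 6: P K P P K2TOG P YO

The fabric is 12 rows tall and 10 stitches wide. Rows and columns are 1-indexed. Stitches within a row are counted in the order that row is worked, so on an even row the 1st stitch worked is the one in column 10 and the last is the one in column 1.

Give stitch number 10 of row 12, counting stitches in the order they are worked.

For row 12: chart row = ((12-1) mod 6) + 1 = 6; this is a WS (even) row.
Chart row 6 tiled across columns 1-10: P K P P K2TOG P YO P K P
WS: work from column 10 back to column 1 (reverse the tiled row), swapping K<->P (YO and K2TOG unchanged).
Row 12 as worked: K P K YO K K2TOG K K P K
Stitch 10 in working order -> K

== STITCH ==
K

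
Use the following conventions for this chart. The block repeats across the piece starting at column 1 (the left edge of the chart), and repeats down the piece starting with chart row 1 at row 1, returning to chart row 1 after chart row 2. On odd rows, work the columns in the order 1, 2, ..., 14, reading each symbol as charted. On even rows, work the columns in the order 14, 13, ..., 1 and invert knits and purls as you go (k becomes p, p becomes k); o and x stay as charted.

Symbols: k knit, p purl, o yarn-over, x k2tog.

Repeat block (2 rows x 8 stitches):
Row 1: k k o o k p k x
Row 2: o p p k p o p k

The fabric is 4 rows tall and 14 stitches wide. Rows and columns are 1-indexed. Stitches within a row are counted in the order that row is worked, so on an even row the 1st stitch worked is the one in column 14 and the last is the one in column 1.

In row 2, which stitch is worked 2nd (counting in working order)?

Result:
k

Derivation:
Row 2: (2-1) mod 2 = 1, so use chart row 2. Even row -> WS.
Chart row 2 tiled across columns 1-14: o p p k p o p k o p p k p o
WS: work from column 14 back to column 1 (reverse the tiled row), swapping k<->p (o and x unchanged).
Row 2 as worked: o k p k k o p k o k p k k o
Counting 2 along the worked row gives k.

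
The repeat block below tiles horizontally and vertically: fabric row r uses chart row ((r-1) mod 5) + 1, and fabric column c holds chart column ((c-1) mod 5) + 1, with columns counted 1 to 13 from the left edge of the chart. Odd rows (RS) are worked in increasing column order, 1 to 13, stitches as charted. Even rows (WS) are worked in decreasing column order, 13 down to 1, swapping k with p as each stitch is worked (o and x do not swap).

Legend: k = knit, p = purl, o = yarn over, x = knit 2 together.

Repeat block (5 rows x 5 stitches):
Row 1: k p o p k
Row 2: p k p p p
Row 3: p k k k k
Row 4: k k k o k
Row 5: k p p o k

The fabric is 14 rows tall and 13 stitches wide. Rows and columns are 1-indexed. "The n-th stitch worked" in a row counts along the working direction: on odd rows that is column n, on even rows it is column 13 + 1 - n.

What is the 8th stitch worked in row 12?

== STITCH ==
k

Derivation:
Row 12 uses chart row ((12-1) mod 5)+1 = 2. Row 12 is even, so WS.
Chart row 2 tiled across columns 1-13: p k p p p p k p p p p k p
WS row: flip the tiled sequence (start at column 13) and apply k<->p; o and x stay.
Row 12 as worked: k p k k k k p k k k k p k
Counting 8 along the worked row gives k.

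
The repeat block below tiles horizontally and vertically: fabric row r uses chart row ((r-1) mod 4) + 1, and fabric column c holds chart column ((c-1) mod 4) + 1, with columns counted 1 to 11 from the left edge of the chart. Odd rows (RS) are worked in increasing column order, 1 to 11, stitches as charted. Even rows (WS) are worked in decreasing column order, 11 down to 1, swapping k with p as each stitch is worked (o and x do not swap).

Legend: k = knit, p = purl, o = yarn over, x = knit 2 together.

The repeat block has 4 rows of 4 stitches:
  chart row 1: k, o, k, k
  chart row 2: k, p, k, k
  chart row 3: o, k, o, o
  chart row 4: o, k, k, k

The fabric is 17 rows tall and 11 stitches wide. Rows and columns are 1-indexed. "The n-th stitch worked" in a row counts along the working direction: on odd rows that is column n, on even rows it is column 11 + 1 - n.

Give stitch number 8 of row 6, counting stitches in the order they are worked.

Stitch:
p

Derivation:
Row 6 uses chart row ((6-1) mod 4)+1 = 2. Row 6 is even, so WS.
Chart row 2 tiled across columns 1-11: k p k k k p k k k p k
WS row: flip the tiled sequence (start at column 11) and apply k<->p; o and x stay.
Row 6 as worked: p k p p p k p p p k p
The 8th stitch worked is p.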